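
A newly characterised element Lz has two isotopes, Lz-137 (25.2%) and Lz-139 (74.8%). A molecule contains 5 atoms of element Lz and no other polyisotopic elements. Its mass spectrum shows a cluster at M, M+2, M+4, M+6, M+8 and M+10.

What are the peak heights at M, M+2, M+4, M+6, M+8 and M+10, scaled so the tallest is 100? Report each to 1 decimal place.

0.3 : 3.8 : 22.7 : 67.4 : 100.0 : 59.4

Expanding (0.252 + 0.748)^5:
P(M) = 0.252^5 = 0.001016
P(M+2) = 5 × 0.252^4 × 0.748^1 = 0.015083
P(M+4) = 10 × 0.252^3 × 0.748^2 = 0.089537
P(M+6) = 10 × 0.252^2 × 0.748^3 = 0.265770
P(M+8) = 5 × 0.252^1 × 0.748^4 = 0.394436
P(M+10) = 0.748^5 = 0.234157
The M+8 peak is largest (0.394436); scaling to 100 gives 0.3 : 3.8 : 22.7 : 67.4 : 100.0 : 59.4.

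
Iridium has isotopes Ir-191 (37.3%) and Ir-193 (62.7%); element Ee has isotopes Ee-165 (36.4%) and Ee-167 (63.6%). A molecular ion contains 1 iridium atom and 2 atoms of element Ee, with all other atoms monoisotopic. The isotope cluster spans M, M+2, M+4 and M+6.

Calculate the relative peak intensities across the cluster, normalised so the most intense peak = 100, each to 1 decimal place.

Iridium pattern (n=1): 0.3730 : 0.6270
Element Ee pattern (n=2): 0.132496 : 0.463008 : 0.404496
Convolve the two distributions (both contribute in 2-u steps):
  M: 0.3730×0.132496 = 0.049421
  M+2: 0.3730×0.463008 + 0.6270×0.132496 = 0.255777
  M+4: 0.3730×0.404496 + 0.6270×0.463008 = 0.441183
  M+6: 0.6270×0.404496 = 0.253619
Scale to base peak (0.441183) = 100: 11.2 : 58.0 : 100.0 : 57.5

11.2 : 58.0 : 100.0 : 57.5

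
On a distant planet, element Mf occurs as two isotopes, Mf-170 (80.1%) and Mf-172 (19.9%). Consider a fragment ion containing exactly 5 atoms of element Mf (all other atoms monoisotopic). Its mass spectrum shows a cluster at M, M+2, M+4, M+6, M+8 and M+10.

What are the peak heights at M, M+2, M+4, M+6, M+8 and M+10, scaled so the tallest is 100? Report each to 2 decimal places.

Each Mf atom is independently Mf-170 (p = 0.801) or Mf-172 (q = 0.199); the cluster is the binomial expansion (p + q)^5.
P(M) = 0.801^5 = 0.329733
P(M+2) = 5 × 0.801^4 × 0.199^1 = 0.409594
P(M+4) = 10 × 0.801^3 × 0.199^2 = 0.203518
P(M+6) = 10 × 0.801^2 × 0.199^3 = 0.050562
P(M+8) = 5 × 0.801^1 × 0.199^4 = 0.006281
P(M+10) = 0.199^5 = 0.000312
The M+2 peak is largest (0.409594); scaling to 100 gives 80.50 : 100.00 : 49.69 : 12.34 : 1.53 : 0.08.

80.50 : 100.00 : 49.69 : 12.34 : 1.53 : 0.08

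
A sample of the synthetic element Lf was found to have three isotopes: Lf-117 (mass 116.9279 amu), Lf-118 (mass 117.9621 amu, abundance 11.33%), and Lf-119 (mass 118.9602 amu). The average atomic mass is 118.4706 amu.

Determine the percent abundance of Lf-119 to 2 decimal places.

The remaining 88.67% is split between Lf-117 (fraction x) and Lf-119 (fraction 0.8867 − x).
Substituting: 116.9279x + 118.9602(0.8867 − x) = 105.10549407
(116.9279 − 118.9602)x = -0.37651527  ⇒  x = 0.18527, y = 0.70143
Lf-117: 18.53%, Lf-119: 70.14%.

70.14%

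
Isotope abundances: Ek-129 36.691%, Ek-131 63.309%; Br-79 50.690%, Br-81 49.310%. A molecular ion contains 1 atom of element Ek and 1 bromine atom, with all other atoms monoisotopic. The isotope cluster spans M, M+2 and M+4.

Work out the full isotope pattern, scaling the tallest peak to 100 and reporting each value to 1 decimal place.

37.1 : 100.0 : 62.2

Element Ek pattern (n=1): 0.36691 : 0.63309
Bromine pattern (n=1): 0.5069 : 0.4931
Convolve the two distributions (both contribute in 2-u steps):
  M: 0.36691×0.5069 = 0.185987
  M+2: 0.36691×0.4931 + 0.63309×0.5069 = 0.501837
  M+4: 0.63309×0.4931 = 0.312177
Scale to base peak (0.501837) = 100: 37.1 : 100.0 : 62.2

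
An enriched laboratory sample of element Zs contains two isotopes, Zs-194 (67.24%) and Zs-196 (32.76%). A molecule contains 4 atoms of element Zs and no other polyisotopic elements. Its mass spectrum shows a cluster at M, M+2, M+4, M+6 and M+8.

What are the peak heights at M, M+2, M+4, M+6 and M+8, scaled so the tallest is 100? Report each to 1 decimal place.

Expanding (0.6724 + 0.3276)^4:
P(M) = 0.6724^4 = 0.204414
P(M+2) = 4 × 0.6724^3 × 0.3276^1 = 0.398370
P(M+4) = 6 × 0.6724^2 × 0.3276^2 = 0.291135
P(M+6) = 4 × 0.6724^1 × 0.3276^3 = 0.094563
P(M+8) = 0.3276^4 = 0.011518
The M+2 peak is largest (0.398370); scaling to 100 gives 51.3 : 100.0 : 73.1 : 23.7 : 2.9.

51.3 : 100.0 : 73.1 : 23.7 : 2.9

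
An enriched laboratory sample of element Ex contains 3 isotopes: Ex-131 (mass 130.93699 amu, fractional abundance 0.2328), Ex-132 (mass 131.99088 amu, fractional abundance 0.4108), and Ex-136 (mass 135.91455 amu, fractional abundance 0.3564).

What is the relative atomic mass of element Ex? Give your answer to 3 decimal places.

Average mass = Σ (abundance × isotope mass) = 0.2328 × 130.93699 + 0.4108 × 131.99088 + 0.3564 × 135.91455
= 30.482131 + 54.221854 + 48.439946 = 133.143931 amu

133.144 amu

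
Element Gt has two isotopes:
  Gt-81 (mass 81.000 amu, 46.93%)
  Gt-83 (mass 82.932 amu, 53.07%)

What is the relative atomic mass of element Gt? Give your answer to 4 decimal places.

82.0253 amu

Average mass = Σ (abundance × isotope mass) = 0.4693 × 81.000 + 0.5307 × 82.932
= 38.01330 + 44.01201 = 82.02531 amu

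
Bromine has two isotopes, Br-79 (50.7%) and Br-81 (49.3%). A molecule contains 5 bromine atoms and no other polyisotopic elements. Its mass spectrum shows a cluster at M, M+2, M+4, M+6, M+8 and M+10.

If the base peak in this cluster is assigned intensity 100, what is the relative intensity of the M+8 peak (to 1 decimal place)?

Term probabilities: M 0.0335, M+2 0.1629, M+4 0.3168, M+6 0.3080, M+8 0.1497, M+10 0.0291. Base peak = M+4.
P(M+4) = C(5,2) × 0.507^3 × 0.493^2 = 10 × 0.13032384 × 0.243049 = 0.316751 (base)
P(M+8) = C(5,4) × 0.507^1 × 0.493^4 = 5 × 0.5070 × 0.05907282 = 0.149750
Relative intensity = 0.149750 / 0.316751 × 100 = 47.3

47.3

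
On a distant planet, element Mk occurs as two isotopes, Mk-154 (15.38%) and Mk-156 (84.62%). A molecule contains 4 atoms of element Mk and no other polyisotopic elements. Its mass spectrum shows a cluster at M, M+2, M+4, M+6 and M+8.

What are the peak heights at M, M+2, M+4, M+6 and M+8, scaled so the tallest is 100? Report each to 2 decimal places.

The 4 Mk atoms are independent, so intensities follow the terms of (0.1538 + 0.8462)^4.
P(M) = 0.1538^4 = 0.000560
P(M+2) = 4 × 0.1538^3 × 0.8462^1 = 0.012314
P(M+4) = 6 × 0.1538^2 × 0.8462^2 = 0.101627
P(M+6) = 4 × 0.1538^1 × 0.8462^3 = 0.372765
P(M+8) = 0.8462^4 = 0.512734
The M+8 peak is largest (0.512734); scaling to 100 gives 0.11 : 2.40 : 19.82 : 72.70 : 100.00.

0.11 : 2.40 : 19.82 : 72.70 : 100.00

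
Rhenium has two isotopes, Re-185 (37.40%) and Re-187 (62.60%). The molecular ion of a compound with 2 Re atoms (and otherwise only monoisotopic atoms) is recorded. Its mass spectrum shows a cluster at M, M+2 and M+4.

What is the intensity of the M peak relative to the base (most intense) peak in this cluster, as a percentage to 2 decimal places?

Binomial terms of (0.3740 + 0.6260)^2: M 0.1399, M+2 0.4682, M+4 0.3919 → M+2 is the base peak.
P(M+2) = C(2,1) × 0.3740^1 × 0.6260^1 = 2 × 0.3740 × 0.6260 = 0.468248 (base)
P(M) = C(2,0) × 0.3740^2 × 0.6260^0 = 1 × 0.139876 × 1.0000 = 0.139876
Relative intensity = 0.139876 / 0.468248 × 100 = 29.87

29.87%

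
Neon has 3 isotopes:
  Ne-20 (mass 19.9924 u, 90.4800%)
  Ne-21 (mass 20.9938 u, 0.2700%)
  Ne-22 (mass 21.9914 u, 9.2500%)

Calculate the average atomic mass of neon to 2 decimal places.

Ar = Σ fᵢ·mᵢ = 0.904800 × 19.9924 + 0.002700 × 20.9938 + 0.092500 × 21.9914
= 18.08912 + 0.05668 + 2.03420 = 20.18000 u

20.18 u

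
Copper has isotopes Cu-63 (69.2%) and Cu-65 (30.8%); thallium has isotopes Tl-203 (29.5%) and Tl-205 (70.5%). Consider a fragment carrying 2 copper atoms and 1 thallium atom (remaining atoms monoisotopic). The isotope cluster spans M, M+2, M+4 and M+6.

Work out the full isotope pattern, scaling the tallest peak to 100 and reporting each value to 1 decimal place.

Copper pattern (n=2): 0.478864 : 0.426272 : 0.094864
Thallium pattern (n=1): 0.2950 : 0.7050
Convolve the two distributions (both contribute in 2-u steps):
  M: 0.478864×0.2950 = 0.141265
  M+2: 0.478864×0.7050 + 0.426272×0.2950 = 0.463349
  M+4: 0.426272×0.7050 + 0.094864×0.2950 = 0.328507
  M+6: 0.094864×0.7050 = 0.066879
Scale to base peak (0.463349) = 100: 30.5 : 100.0 : 70.9 : 14.4

30.5 : 100.0 : 70.9 : 14.4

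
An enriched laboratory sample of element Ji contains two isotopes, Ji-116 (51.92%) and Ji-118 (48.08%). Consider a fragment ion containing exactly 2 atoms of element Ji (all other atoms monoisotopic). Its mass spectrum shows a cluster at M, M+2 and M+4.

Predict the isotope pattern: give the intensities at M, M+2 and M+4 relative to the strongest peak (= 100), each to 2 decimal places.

The 2 Ji atoms are independent, so intensities follow the terms of (0.5192 + 0.4808)^2.
P(M) = 0.5192^2 = 0.269569
P(M+2) = 2 × 0.5192^1 × 0.4808^1 = 0.499263
P(M+4) = 0.4808^2 = 0.231169
The M+2 peak is largest (0.499263); scaling to 100 gives 53.99 : 100.00 : 46.30.

53.99 : 100.00 : 46.30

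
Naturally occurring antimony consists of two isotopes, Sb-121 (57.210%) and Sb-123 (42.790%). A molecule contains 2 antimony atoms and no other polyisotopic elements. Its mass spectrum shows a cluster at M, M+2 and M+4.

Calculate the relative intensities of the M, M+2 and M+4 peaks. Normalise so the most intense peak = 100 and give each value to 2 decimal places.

66.85 : 100.00 : 37.40

Each Sb atom is independently Sb-121 (p = 0.57210) or Sb-123 (q = 0.42790); the cluster is the binomial expansion (p + q)^2.
P(M) = 0.57210^2 = 0.327298
P(M+2) = 2 × 0.57210^1 × 0.42790^1 = 0.489603
P(M+4) = 0.42790^2 = 0.183098
The M+2 peak is largest (0.489603); scaling to 100 gives 66.85 : 100.00 : 37.40.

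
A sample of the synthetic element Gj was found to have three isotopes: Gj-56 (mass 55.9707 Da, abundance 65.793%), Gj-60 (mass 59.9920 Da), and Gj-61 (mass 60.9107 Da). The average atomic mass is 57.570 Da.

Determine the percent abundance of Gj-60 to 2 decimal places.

9.85%

The remaining 34.207% is split between Gj-60 (fraction x) and Gj-61 (fraction 0.34207 − x).
Substituting: 59.9920x + 60.9107(0.34207 − x) = 20.745197349
(59.9920 − 60.9107)x = -0.0905258  ⇒  x = 0.09854, y = 0.24353
Gj-60: 9.85%, Gj-61: 24.35%.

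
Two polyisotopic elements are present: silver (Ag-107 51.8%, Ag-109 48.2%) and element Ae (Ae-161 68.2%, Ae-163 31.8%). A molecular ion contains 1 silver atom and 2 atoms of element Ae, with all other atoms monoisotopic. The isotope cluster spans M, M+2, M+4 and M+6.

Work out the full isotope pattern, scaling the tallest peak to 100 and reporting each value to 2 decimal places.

Silver pattern (n=1): 0.5180 : 0.4820
Element Ae pattern (n=2): 0.465124 : 0.433752 : 0.101124
Convolve the two distributions (both contribute in 2-u steps):
  M: 0.5180×0.465124 = 0.240934
  M+2: 0.5180×0.433752 + 0.4820×0.465124 = 0.448873
  M+4: 0.5180×0.101124 + 0.4820×0.433752 = 0.261451
  M+6: 0.4820×0.101124 = 0.048742
Scale to base peak (0.448873) = 100: 53.68 : 100.00 : 58.25 : 10.86

53.68 : 100.00 : 58.25 : 10.86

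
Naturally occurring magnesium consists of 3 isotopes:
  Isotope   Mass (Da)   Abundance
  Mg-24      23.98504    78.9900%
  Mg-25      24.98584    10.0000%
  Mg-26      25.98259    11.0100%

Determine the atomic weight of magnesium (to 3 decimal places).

24.305 Da

Weight each isotope mass by its fractional abundance: 0.789900 × 23.98504 + 0.100000 × 24.98584 + 0.110100 × 25.98259
= 18.945783 + 2.498584 + 2.860683 = 24.305050 Da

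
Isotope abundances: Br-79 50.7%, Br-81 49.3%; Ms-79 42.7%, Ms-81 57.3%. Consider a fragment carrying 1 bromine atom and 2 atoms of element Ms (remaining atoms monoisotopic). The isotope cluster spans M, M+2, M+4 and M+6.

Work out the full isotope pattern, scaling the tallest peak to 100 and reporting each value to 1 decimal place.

22.7 : 82.9 : 100.0 : 39.7

Bromine pattern (n=1): 0.5070 : 0.4930
Element Ms pattern (n=2): 0.182329 : 0.489342 : 0.328329
Convolve the two distributions (both contribute in 2-u steps):
  M: 0.5070×0.182329 = 0.092441
  M+2: 0.5070×0.489342 + 0.4930×0.182329 = 0.337985
  M+4: 0.5070×0.328329 + 0.4930×0.489342 = 0.407708
  M+6: 0.4930×0.328329 = 0.161866
Scale to base peak (0.407708) = 100: 22.7 : 82.9 : 100.0 : 39.7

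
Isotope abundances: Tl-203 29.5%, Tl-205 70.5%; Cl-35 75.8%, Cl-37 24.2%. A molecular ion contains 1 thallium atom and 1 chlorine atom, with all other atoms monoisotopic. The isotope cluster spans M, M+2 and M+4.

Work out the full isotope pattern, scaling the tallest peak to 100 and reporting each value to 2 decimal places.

36.91 : 100.00 : 28.16

Thallium pattern (n=1): 0.2950 : 0.7050
Chlorine pattern (n=1): 0.7580 : 0.2420
Convolve the two distributions (both contribute in 2-u steps):
  M: 0.2950×0.7580 = 0.223610
  M+2: 0.2950×0.2420 + 0.7050×0.7580 = 0.605780
  M+4: 0.7050×0.2420 = 0.170610
Scale to base peak (0.605780) = 100: 36.91 : 100.00 : 28.16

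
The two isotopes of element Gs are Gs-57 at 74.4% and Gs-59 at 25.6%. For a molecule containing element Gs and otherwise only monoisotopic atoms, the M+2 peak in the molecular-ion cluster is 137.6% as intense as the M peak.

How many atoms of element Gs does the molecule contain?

4

For n independent Gs atoms, I(M+2)/I(M) = n · (abundance Gs-59) / (abundance Gs-57) = n · 0.256/0.744.
n = 1.376 × 0.744/0.256 = 4.00 ≈ 4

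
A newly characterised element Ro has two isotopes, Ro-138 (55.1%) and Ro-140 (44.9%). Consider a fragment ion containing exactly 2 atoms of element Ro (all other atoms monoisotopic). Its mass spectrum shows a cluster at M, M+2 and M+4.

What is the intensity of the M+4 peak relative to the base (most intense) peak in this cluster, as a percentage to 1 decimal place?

40.7%

Binomial terms of (0.551 + 0.449)^2: M 0.3036, M+2 0.4948, M+4 0.2016 → M+2 is the base peak.
P(M+2) = C(2,1) × 0.551^1 × 0.449^1 = 2 × 0.5510 × 0.4490 = 0.494798 (base)
P(M+4) = C(2,2) × 0.551^0 × 0.449^2 = 1 × 1.0000 × 0.201601 = 0.201601
Relative intensity = 0.201601 / 0.494798 × 100 = 40.7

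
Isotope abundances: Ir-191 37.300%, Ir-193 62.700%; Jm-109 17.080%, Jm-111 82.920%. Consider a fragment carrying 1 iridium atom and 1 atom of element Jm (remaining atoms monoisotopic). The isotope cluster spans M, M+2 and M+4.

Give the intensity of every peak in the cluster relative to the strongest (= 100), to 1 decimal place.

12.3 : 80.1 : 100.0

Iridium pattern (n=1): 0.3730 : 0.6270
Element Jm pattern (n=1): 0.1708 : 0.8292
Convolve the two distributions (both contribute in 2-u steps):
  M: 0.3730×0.1708 = 0.063708
  M+2: 0.3730×0.8292 + 0.6270×0.1708 = 0.416383
  M+4: 0.6270×0.8292 = 0.519908
Scale to base peak (0.519908) = 100: 12.3 : 80.1 : 100.0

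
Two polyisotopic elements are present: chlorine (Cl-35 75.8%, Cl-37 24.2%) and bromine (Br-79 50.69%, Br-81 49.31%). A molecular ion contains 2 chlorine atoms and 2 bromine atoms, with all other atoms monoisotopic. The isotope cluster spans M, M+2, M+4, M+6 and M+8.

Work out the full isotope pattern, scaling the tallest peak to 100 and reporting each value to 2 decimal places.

38.70 : 100.00 : 88.64 : 31.06 : 3.73

Chlorine pattern (n=2): 0.574564 : 0.366872 : 0.058564
Bromine pattern (n=2): 0.25694761 : 0.49990478 : 0.24314761
Convolve the two distributions (both contribute in 2-u steps):
  M: 0.574564×0.25694761 = 0.147633
  M+2: 0.574564×0.49990478 + 0.366872×0.25694761 = 0.381494
  M+4: 0.574564×0.24314761 + 0.366872×0.49990478 + 0.058564×0.25694761 = 0.338153
  M+6: 0.366872×0.24314761 + 0.058564×0.49990478 = 0.118480
  M+8: 0.058564×0.24314761 = 0.014240
Scale to base peak (0.381494) = 100: 38.70 : 100.00 : 88.64 : 31.06 : 3.73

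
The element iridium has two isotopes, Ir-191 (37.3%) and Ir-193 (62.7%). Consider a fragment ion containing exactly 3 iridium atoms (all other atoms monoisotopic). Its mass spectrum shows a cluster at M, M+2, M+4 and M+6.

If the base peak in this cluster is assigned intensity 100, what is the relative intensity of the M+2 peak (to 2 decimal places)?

(0.373 + 0.627)^3 gives M 0.0519, M+2 0.2617, M+4 0.4399, M+6 0.2465; the largest is M+4.
P(M+4) = C(3,2) × 0.373^1 × 0.627^2 = 3 × 0.3730 × 0.393129 = 0.439911 (base)
P(M+2) = C(3,1) × 0.373^2 × 0.627^1 = 3 × 0.139129 × 0.6270 = 0.261702
Relative intensity = 0.261702 / 0.439911 × 100 = 59.49

59.49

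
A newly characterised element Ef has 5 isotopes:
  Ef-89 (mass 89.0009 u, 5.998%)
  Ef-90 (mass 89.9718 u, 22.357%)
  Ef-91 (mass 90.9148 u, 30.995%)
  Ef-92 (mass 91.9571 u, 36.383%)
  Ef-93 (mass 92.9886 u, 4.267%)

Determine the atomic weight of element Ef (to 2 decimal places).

91.06 u

Ar = Σ fᵢ·mᵢ = 0.05998 × 89.0009 + 0.22357 × 89.9718 + 0.30995 × 90.9148 + 0.36383 × 91.9571 + 0.04267 × 92.9886
= 5.33827 + 20.11500 + 28.17904 + 33.45675 + 3.96782 = 91.05688 u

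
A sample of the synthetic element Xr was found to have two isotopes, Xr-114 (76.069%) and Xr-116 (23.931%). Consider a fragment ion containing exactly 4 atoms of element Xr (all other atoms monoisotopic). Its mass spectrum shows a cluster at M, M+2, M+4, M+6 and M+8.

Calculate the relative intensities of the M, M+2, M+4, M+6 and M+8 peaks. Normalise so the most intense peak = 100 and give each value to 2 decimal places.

79.47 : 100.00 : 47.19 : 9.90 : 0.78

Expanding (0.76069 + 0.23931)^4:
P(M) = 0.76069^4 = 0.334835
P(M+2) = 4 × 0.76069^3 × 0.23931^1 = 0.421351
P(M+4) = 6 × 0.76069^2 × 0.23931^2 = 0.198833
P(M+6) = 4 × 0.76069^1 × 0.23931^3 = 0.041701
P(M+8) = 0.23931^4 = 0.003280
The M+2 peak is largest (0.421351); scaling to 100 gives 79.47 : 100.00 : 47.19 : 9.90 : 0.78.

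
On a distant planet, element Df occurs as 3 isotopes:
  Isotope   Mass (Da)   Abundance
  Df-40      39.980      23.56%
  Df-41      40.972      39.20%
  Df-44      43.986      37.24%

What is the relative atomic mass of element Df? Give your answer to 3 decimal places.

Ar = Σ fᵢ·mᵢ = 0.2356 × 39.980 + 0.3920 × 40.972 + 0.3724 × 43.986
= 9.4193 + 16.0610 + 16.3804 = 41.8607 Da

41.861 Da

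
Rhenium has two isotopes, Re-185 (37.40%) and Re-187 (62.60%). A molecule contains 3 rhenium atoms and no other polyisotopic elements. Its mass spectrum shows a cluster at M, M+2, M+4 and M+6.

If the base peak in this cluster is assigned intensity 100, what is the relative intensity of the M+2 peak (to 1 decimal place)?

59.7

Binomial terms of (0.3740 + 0.6260)^3: M 0.0523, M+2 0.2627, M+4 0.4397, M+6 0.2453 → M+4 is the base peak.
P(M+4) = C(3,2) × 0.3740^1 × 0.6260^2 = 3 × 0.3740 × 0.391876 = 0.439685 (base)
P(M+2) = C(3,1) × 0.3740^2 × 0.6260^1 = 3 × 0.139876 × 0.6260 = 0.262687
Relative intensity = 0.262687 / 0.439685 × 100 = 59.7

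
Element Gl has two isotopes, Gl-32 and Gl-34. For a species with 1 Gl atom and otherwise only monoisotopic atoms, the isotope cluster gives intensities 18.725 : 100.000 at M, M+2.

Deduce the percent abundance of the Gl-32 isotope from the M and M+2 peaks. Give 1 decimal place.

Let p = fractional abundance of Gl-32. I(M+2)/I(M) = [C(1,1)·p^0·(1−p)] / p^1 = 1·(1−p)/p = 100.000/18.725 = 5.3405
(1−p)/p = 5.3405/1 = 5.3405  ⇒  p = 1/(1 + 5.3405) = 0.1577
Gl-32: 15.8%, Gl-34: 84.2%.

15.8%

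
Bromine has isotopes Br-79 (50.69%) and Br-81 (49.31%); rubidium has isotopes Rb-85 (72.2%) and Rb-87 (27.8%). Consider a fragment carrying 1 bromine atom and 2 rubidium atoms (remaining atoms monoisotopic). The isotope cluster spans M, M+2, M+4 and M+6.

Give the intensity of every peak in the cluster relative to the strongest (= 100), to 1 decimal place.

Bromine pattern (n=1): 0.5069 : 0.4931
Rubidium pattern (n=2): 0.521284 : 0.401432 : 0.077284
Convolve the two distributions (both contribute in 2-u steps):
  M: 0.5069×0.521284 = 0.264239
  M+2: 0.5069×0.401432 + 0.4931×0.521284 = 0.460531
  M+4: 0.5069×0.077284 + 0.4931×0.401432 = 0.237121
  M+6: 0.4931×0.077284 = 0.038109
Scale to base peak (0.460531) = 100: 57.4 : 100.0 : 51.5 : 8.3

57.4 : 100.0 : 51.5 : 8.3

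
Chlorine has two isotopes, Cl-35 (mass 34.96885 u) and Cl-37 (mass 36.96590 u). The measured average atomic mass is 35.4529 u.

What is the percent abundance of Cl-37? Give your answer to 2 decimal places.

24.24%

With x = fraction of Cl-35 (so Cl-37 is 1 − x):
34.96885·x + 36.96590·(1 − x) = 35.4529
(34.96885 − 36.96590)·x = 35.4529 − 36.96590
x = -1.51300 / -1.99705 = 0.75762 → 75.76% Cl-35, 24.24% Cl-37.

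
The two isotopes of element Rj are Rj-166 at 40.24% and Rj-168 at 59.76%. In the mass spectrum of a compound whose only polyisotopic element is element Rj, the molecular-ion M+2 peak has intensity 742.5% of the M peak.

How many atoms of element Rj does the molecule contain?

5

With n Rj atoms, P(M+2)/P(M) = C(n,1)·p^(n−1)q / p^n = n·q/p = n · 0.5976/0.4024.
n = 7.425 × 0.4024/0.5976 = 5.00 ≈ 5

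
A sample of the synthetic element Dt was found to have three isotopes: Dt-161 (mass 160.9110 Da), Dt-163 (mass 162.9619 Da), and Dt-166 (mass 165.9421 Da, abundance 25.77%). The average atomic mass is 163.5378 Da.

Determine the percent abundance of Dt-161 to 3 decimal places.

9.366%

The remaining 74.23% is split between Dt-161 (fraction x) and Dt-163 (fraction 0.7423 − x).
Substituting: 160.9110x + 162.9619(0.7423 − x) = 120.77452083
(160.9110 − 162.9619)x = -0.19209754  ⇒  x = 0.09366, y = 0.64864
Dt-161: 9.366%, Dt-163: 64.864%.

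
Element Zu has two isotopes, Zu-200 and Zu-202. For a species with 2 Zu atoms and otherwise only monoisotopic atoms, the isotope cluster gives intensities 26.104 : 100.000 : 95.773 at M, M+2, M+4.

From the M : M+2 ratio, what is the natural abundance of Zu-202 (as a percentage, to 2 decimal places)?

65.70%

Write p for the Zu-200 fraction. I(M+2)/I(M) = [C(2,1)·p^1·(1−p)] / p^2 = 2·(1−p)/p = 100.000/26.104 = 3.8308
(1−p)/p = 3.8308/2 = 1.9154  ⇒  p = 1/(1 + 1.9154) = 0.3430
Zu-200: 34.30%, Zu-202: 65.70%.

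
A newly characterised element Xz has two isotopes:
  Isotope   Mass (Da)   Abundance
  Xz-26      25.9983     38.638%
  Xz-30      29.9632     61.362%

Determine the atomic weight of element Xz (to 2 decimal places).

Average mass = Σ (abundance × isotope mass) = 0.38638 × 25.9983 + 0.61362 × 29.9632
= 10.04522 + 18.38602 = 28.43124 Da

28.43 Da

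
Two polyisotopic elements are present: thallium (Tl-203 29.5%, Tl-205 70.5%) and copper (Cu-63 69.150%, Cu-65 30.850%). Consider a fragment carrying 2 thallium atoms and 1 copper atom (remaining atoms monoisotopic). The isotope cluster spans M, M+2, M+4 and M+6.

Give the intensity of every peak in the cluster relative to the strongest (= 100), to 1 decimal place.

Thallium pattern (n=2): 0.087025 : 0.41595 : 0.497025
Copper pattern (n=1): 0.6915 : 0.3085
Convolve the two distributions (both contribute in 2-u steps):
  M: 0.087025×0.6915 = 0.060178
  M+2: 0.087025×0.3085 + 0.41595×0.6915 = 0.314477
  M+4: 0.41595×0.3085 + 0.497025×0.6915 = 0.472013
  M+6: 0.497025×0.3085 = 0.153332
Scale to base peak (0.472013) = 100: 12.7 : 66.6 : 100.0 : 32.5

12.7 : 66.6 : 100.0 : 32.5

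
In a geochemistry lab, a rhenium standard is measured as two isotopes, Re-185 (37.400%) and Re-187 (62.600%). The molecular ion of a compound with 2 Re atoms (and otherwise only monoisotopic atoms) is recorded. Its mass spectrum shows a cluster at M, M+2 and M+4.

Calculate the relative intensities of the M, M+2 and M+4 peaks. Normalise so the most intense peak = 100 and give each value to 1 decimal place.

29.9 : 100.0 : 83.7

Each Re atom is independently Re-185 (p = 0.37400) or Re-187 (q = 0.62600); the cluster is the binomial expansion (p + q)^2.
P(M) = 0.37400^2 = 0.139876
P(M+2) = 2 × 0.37400^1 × 0.62600^1 = 0.468248
P(M+4) = 0.62600^2 = 0.391876
The M+2 peak is largest (0.468248); scaling to 100 gives 29.9 : 100.0 : 83.7.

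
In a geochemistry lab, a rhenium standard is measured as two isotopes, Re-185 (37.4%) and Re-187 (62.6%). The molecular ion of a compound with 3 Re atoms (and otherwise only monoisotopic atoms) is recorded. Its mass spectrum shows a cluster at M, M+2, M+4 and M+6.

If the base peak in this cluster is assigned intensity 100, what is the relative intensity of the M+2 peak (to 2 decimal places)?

Term probabilities: M 0.0523, M+2 0.2627, M+4 0.4397, M+6 0.2453. Base peak = M+4.
P(M+4) = C(3,2) × 0.374^1 × 0.626^2 = 3 × 0.3740 × 0.391876 = 0.439685 (base)
P(M+2) = C(3,1) × 0.374^2 × 0.626^1 = 3 × 0.139876 × 0.6260 = 0.262687
Relative intensity = 0.262687 / 0.439685 × 100 = 59.74

59.74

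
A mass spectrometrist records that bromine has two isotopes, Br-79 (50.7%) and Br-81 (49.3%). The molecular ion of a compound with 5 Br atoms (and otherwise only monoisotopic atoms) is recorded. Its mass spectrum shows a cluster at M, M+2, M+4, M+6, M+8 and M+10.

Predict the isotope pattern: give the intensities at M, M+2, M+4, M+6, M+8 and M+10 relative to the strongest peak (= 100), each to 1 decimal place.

Each Br atom is independently Br-79 (p = 0.507) or Br-81 (q = 0.493); the cluster is the binomial expansion (p + q)^5.
P(M) = 0.507^5 = 0.033500
P(M+2) = 5 × 0.507^4 × 0.493^1 = 0.162873
P(M+4) = 10 × 0.507^3 × 0.493^2 = 0.316751
P(M+6) = 10 × 0.507^2 × 0.493^3 = 0.308004
P(M+8) = 5 × 0.507^1 × 0.493^4 = 0.149750
P(M+10) = 0.493^5 = 0.029123
The M+4 peak is largest (0.316751); scaling to 100 gives 10.6 : 51.4 : 100.0 : 97.2 : 47.3 : 9.2.

10.6 : 51.4 : 100.0 : 97.2 : 47.3 : 9.2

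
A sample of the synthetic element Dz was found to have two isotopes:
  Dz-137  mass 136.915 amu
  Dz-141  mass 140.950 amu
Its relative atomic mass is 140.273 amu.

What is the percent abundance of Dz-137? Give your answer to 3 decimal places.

16.778%

With x = fraction of Dz-137 (so Dz-141 is 1 − x):
136.915·x + 140.950·(1 − x) = 140.273
(136.915 − 140.950)·x = 140.273 − 140.950
x = -0.677 / -4.035 = 0.16778 → 16.778% Dz-137, 83.222% Dz-141.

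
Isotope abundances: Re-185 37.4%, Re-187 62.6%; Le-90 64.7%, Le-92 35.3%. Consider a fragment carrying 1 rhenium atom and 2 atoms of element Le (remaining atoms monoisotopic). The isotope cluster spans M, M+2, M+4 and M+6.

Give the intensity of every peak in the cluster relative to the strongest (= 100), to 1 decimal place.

Rhenium pattern (n=1): 0.3740 : 0.6260
Element Le pattern (n=2): 0.418609 : 0.456782 : 0.124609
Convolve the two distributions (both contribute in 2-u steps):
  M: 0.3740×0.418609 = 0.156560
  M+2: 0.3740×0.456782 + 0.6260×0.418609 = 0.432886
  M+4: 0.3740×0.124609 + 0.6260×0.456782 = 0.332549
  M+6: 0.6260×0.124609 = 0.078005
Scale to base peak (0.432886) = 100: 36.2 : 100.0 : 76.8 : 18.0

36.2 : 100.0 : 76.8 : 18.0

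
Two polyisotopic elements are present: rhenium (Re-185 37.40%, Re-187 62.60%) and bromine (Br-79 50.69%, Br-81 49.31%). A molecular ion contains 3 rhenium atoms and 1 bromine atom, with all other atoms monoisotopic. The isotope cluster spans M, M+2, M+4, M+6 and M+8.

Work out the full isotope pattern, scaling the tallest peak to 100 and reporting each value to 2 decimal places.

Rhenium pattern (n=3): 0.05231362 : 0.26268713 : 0.43968487 : 0.24531438
Bromine pattern (n=1): 0.5069 : 0.4931
Convolve the two distributions (both contribute in 2-u steps):
  M: 0.05231362×0.5069 = 0.026518
  M+2: 0.05231362×0.4931 + 0.26268713×0.5069 = 0.158952
  M+4: 0.26268713×0.4931 + 0.43968487×0.5069 = 0.352407
  M+6: 0.43968487×0.4931 + 0.24531438×0.5069 = 0.341158
  M+8: 0.24531438×0.4931 = 0.120965
Scale to base peak (0.352407) = 100: 7.52 : 45.10 : 100.00 : 96.81 : 34.33

7.52 : 45.10 : 100.00 : 96.81 : 34.33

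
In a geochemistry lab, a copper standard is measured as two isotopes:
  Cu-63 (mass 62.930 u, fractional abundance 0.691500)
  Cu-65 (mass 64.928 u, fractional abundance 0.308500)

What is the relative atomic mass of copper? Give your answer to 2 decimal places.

63.55 u

The abundance-weighted mean is 0.691500 × 62.930 + 0.308500 × 64.928
= 43.5161 + 20.0303 = 63.5464 u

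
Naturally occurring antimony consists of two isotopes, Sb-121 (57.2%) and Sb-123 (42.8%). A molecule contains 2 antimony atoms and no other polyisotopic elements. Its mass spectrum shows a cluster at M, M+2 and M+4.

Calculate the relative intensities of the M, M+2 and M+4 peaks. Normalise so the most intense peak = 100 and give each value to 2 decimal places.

66.82 : 100.00 : 37.41

Each Sb atom is independently Sb-121 (p = 0.572) or Sb-123 (q = 0.428); the cluster is the binomial expansion (p + q)^2.
P(M) = 0.572^2 = 0.327184
P(M+2) = 2 × 0.572^1 × 0.428^1 = 0.489632
P(M+4) = 0.428^2 = 0.183184
The M+2 peak is largest (0.489632); scaling to 100 gives 66.82 : 100.00 : 37.41.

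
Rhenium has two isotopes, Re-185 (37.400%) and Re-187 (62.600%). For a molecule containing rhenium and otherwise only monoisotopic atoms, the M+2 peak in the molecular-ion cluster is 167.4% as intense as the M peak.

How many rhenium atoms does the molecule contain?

1

With n Re atoms, P(M+2)/P(M) = C(n,1)·p^(n−1)q / p^n = n·q/p = n · 0.62600/0.37400.
n = 1.674 × 0.37400/0.62600 = 1.00 ≈ 1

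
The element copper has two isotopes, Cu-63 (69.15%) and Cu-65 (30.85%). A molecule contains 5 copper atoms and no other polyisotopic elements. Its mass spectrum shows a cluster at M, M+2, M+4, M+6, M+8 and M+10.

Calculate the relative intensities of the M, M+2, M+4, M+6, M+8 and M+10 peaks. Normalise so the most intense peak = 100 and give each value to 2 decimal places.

Expanding (0.6915 + 0.3085)^5:
P(M) = 0.6915^5 = 0.158111
P(M+2) = 5 × 0.6915^4 × 0.3085^1 = 0.352691
P(M+4) = 10 × 0.6915^3 × 0.3085^2 = 0.314693
P(M+6) = 10 × 0.6915^2 × 0.3085^3 = 0.140394
P(M+8) = 5 × 0.6915^1 × 0.3085^4 = 0.031317
P(M+10) = 0.3085^5 = 0.002794
The M+2 peak is largest (0.352691); scaling to 100 gives 44.83 : 100.00 : 89.23 : 39.81 : 8.88 : 0.79.

44.83 : 100.00 : 89.23 : 39.81 : 8.88 : 0.79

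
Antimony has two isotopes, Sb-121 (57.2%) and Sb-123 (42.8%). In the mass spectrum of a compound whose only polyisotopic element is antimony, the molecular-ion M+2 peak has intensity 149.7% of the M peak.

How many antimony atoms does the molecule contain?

With n Sb atoms, P(M+2)/P(M) = C(n,1)·p^(n−1)q / p^n = n·q/p = n · 0.428/0.572.
n = 1.497 × 0.572/0.428 = 2.00 ≈ 2

2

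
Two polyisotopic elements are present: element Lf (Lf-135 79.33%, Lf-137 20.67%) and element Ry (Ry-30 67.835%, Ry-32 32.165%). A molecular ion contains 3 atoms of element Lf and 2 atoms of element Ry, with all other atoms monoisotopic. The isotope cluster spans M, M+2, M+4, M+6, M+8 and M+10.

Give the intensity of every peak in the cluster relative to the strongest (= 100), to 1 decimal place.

Element Lf pattern (n=3): 0.49924344 : 0.39024436 : 0.10168097 : 0.00883123
Element Ry pattern (n=2): 0.46015872 : 0.43638256 : 0.10345872
Convolve the two distributions (both contribute in 2-u steps):
  M: 0.49924344×0.46015872 = 0.229731
  M+2: 0.49924344×0.43638256 + 0.39024436×0.46015872 = 0.397435
  M+4: 0.49924344×0.10345872 + 0.39024436×0.43638256 + 0.10168097×0.46015872 = 0.268736
  M+6: 0.39024436×0.10345872 + 0.10168097×0.43638256 + 0.00883123×0.46015872 = 0.088810
  M+8: 0.10168097×0.10345872 + 0.00883123×0.43638256 = 0.014374
  M+10: 0.00883123×0.10345872 = 0.000914
Scale to base peak (0.397435) = 100: 57.8 : 100.0 : 67.6 : 22.3 : 3.6 : 0.2

57.8 : 100.0 : 67.6 : 22.3 : 3.6 : 0.2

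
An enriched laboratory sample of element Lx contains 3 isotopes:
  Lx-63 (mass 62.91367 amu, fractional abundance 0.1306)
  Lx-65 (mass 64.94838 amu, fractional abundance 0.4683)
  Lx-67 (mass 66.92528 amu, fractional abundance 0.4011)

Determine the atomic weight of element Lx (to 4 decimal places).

The abundance-weighted mean is 0.1306 × 62.91367 + 0.4683 × 64.94838 + 0.4011 × 66.92528
= 8.216525 + 30.415326 + 26.843730 = 65.475581 amu

65.4756 amu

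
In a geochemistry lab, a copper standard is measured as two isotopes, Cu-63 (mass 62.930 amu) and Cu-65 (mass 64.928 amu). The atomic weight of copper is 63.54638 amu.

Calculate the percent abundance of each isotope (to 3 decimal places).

Cu-63: 69.150%, Cu-65: 30.850%

With x = fraction of Cu-63 (so Cu-65 is 1 − x):
62.930·x + 64.928·(1 − x) = 63.54638
(62.930 − 64.928)·x = 63.54638 − 64.928
x = -1.38162 / -1.998 = 0.69150 → 69.150% Cu-63, 30.850% Cu-65.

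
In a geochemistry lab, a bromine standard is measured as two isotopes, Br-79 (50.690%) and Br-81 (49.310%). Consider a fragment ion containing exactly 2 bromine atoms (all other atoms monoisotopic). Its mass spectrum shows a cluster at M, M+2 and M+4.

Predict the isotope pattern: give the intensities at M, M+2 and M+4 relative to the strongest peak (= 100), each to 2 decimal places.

51.40 : 100.00 : 48.64

Each Br atom is independently Br-79 (p = 0.50690) or Br-81 (q = 0.49310); the cluster is the binomial expansion (p + q)^2.
P(M) = 0.50690^2 = 0.256948
P(M+2) = 2 × 0.50690^1 × 0.49310^1 = 0.499905
P(M+4) = 0.49310^2 = 0.243148
The M+2 peak is largest (0.499905); scaling to 100 gives 51.40 : 100.00 : 48.64.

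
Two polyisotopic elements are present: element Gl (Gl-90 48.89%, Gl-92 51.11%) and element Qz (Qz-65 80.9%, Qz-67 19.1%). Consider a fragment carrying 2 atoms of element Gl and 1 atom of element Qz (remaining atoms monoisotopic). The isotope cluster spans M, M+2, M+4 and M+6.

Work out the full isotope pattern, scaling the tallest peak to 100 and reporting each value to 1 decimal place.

Element Gl pattern (n=2): 0.23902321 : 0.49975358 : 0.26122321
Element Qz pattern (n=1): 0.8090 : 0.1910
Convolve the two distributions (both contribute in 2-u steps):
  M: 0.23902321×0.8090 = 0.193370
  M+2: 0.23902321×0.1910 + 0.49975358×0.8090 = 0.449954
  M+4: 0.49975358×0.1910 + 0.26122321×0.8090 = 0.306783
  M+6: 0.26122321×0.1910 = 0.049894
Scale to base peak (0.449954) = 100: 43.0 : 100.0 : 68.2 : 11.1

43.0 : 100.0 : 68.2 : 11.1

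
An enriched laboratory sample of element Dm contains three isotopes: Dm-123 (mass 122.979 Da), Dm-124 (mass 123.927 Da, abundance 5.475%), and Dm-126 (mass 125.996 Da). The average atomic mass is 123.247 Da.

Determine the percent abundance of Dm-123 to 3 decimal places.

87.362%

The remaining 94.525% is split between Dm-123 (fraction x) and Dm-126 (fraction 0.94525 − x).
Substituting: 122.979x + 125.996(0.94525 − x) = 116.46199675
(122.979 − 125.996)x = -2.63572225  ⇒  x = 0.87362, y = 0.07163
Dm-123: 87.362%, Dm-126: 7.163%.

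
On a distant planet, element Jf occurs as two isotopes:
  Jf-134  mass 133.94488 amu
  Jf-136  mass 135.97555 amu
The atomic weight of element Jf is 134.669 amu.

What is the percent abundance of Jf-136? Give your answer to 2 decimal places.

Writing the weighted mean with unknown fraction x of Jf-134:
133.94488·x + 135.97555·(1 − x) = 134.669
(133.94488 − 135.97555)·x = 134.669 − 135.97555
x = -1.30655 / -2.03067 = 0.64341 → 64.34% Jf-134, 35.66% Jf-136.

35.66%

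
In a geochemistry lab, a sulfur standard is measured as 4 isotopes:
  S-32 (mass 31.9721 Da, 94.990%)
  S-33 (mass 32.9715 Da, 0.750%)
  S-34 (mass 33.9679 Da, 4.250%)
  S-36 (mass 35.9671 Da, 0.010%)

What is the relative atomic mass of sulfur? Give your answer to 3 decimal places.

32.065 Da

Average mass = Σ (abundance × isotope mass) = 0.94990 × 31.9721 + 0.00750 × 32.9715 + 0.04250 × 33.9679 + 0.00010 × 35.9671
= 30.37030 + 0.24729 + 1.44364 + 0.00360 = 32.06483 Da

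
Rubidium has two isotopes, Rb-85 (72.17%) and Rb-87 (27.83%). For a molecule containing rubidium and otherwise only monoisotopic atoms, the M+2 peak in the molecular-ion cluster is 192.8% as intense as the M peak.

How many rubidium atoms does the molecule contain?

5

For n independent Rb atoms, I(M+2)/I(M) = n · (abundance Rb-87) / (abundance Rb-85) = n · 0.2783/0.7217.
n = 1.928 × 0.7217/0.2783 = 5.00 ≈ 5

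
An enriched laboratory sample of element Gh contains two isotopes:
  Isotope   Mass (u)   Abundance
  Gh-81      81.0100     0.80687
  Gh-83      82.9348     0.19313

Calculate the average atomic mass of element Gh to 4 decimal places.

Average mass = Σ (abundance × isotope mass) = 0.80687 × 81.0100 + 0.19313 × 82.9348
= 65.36454 + 16.01720 = 81.38174 u

81.3817 u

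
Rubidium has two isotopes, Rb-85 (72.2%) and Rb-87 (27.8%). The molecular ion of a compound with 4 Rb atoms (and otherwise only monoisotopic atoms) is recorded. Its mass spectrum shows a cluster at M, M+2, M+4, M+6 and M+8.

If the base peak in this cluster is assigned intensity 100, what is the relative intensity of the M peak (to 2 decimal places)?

Term probabilities: M 0.2717, M+2 0.4185, M+4 0.2417, M+6 0.0620, M+8 0.0060. Base peak = M+2.
P(M+2) = C(4,1) × 0.722^3 × 0.278^1 = 4 × 0.37636705 × 0.2780 = 0.418520 (base)
P(M) = C(4,0) × 0.722^4 × 0.278^0 = 1 × 0.27173701 × 1.0000 = 0.271737
Relative intensity = 0.271737 / 0.418520 × 100 = 64.93

64.93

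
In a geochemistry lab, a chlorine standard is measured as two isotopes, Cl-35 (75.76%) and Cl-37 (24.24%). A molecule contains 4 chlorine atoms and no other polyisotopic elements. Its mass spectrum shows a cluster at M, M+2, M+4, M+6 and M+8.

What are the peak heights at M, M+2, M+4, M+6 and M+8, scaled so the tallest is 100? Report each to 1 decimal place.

Each Cl atom is independently Cl-35 (p = 0.7576) or Cl-37 (q = 0.2424); the cluster is the binomial expansion (p + q)^4.
P(M) = 0.7576^4 = 0.329428
P(M+2) = 4 × 0.7576^3 × 0.2424^1 = 0.421612
P(M+4) = 6 × 0.7576^2 × 0.2424^2 = 0.202347
P(M+6) = 4 × 0.7576^1 × 0.2424^3 = 0.043162
P(M+8) = 0.2424^4 = 0.003452
The M+2 peak is largest (0.421612); scaling to 100 gives 78.1 : 100.0 : 48.0 : 10.2 : 0.8.

78.1 : 100.0 : 48.0 : 10.2 : 0.8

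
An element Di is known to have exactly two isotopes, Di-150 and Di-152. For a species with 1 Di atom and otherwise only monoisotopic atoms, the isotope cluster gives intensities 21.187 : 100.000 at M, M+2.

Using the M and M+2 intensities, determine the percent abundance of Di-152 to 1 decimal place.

Write p for the Di-150 fraction. I(M+2)/I(M) = [C(1,1)·p^0·(1−p)] / p^1 = 1·(1−p)/p = 100.000/21.187 = 4.7199
(1−p)/p = 4.7199/1 = 4.7199  ⇒  p = 1/(1 + 4.7199) = 0.1748
Di-150: 17.5%, Di-152: 82.5%.

82.5%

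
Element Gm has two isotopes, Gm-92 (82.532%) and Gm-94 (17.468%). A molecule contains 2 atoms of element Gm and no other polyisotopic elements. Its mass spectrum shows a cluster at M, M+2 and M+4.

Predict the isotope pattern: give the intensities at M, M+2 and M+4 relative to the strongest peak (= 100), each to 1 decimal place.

Expanding (0.82532 + 0.17468)^2:
P(M) = 0.82532^2 = 0.681153
P(M+2) = 2 × 0.82532^1 × 0.17468^1 = 0.288334
P(M+4) = 0.17468^2 = 0.030513
The M peak is largest (0.681153); scaling to 100 gives 100.0 : 42.3 : 4.5.

100.0 : 42.3 : 4.5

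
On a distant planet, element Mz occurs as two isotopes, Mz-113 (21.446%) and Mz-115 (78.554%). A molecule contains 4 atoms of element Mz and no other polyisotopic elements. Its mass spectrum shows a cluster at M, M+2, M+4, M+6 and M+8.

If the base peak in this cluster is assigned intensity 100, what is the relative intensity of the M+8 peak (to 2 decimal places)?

Binomial terms of (0.21446 + 0.78554)^4: M 0.0021, M+2 0.0310, M+4 0.1703, M+6 0.4158, M+8 0.3808 → M+6 is the base peak.
P(M+6) = C(4,3) × 0.21446^1 × 0.78554^3 = 4 × 0.21446 × 0.4847356 = 0.415826 (base)
P(M+8) = C(4,4) × 0.21446^0 × 0.78554^4 = 1 × 1.0000 × 0.3807792 = 0.380779
Relative intensity = 0.380779 / 0.415826 × 100 = 91.57

91.57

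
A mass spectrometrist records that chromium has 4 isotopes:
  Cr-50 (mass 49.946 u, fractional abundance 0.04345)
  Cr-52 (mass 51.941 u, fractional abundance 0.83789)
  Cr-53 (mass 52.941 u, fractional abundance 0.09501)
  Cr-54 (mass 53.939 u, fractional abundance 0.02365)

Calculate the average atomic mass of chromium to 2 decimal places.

Average mass = Σ (abundance × isotope mass) = 0.04345 × 49.946 + 0.83789 × 51.941 + 0.09501 × 52.941 + 0.02365 × 53.939
= 2.1702 + 43.5208 + 5.0299 + 1.2757 = 51.9966 u

52.00 u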